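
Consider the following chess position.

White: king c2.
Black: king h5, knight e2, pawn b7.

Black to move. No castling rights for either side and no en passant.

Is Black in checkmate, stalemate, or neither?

Black to move; black king on h5.
In check: no.
Legal moves for Black: Kh6, Kg6, Kg5, Kh4, Kg4, Nf4, Nd4+, Ng3, Nc3, Ng1, Nc1, b6, b5.
Black has 13 legal moves and is not in check → neither.

neither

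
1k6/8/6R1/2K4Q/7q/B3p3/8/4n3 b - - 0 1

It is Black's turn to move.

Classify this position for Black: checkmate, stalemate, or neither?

Black to move; black king on b8.
In check: no.
Legal moves for Black include: Kc8, Ka8, Kc7, Kb7, Ka7, Qd8, Qe7+, Qf6, Qxh5+, Qg5+, Qg4, Qf4, Qe4, Qd4+, Qc4+, Qb4+, Qa4, Qh3, ... (list truncated; more exist).
Black has legal moves and is not in check → neither.

neither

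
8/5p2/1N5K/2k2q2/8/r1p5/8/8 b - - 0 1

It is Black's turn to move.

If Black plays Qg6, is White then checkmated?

After Qg6: white king on h6; in check: yes, from the black queen on g6.
King squares — g5: attacked by Qg6; h5: attacked by Qg6; g6: attacked by Pf7; g7: attacked by Qg6; h7: attacked by Qg6.
White has no legal moves → checkmate.

yes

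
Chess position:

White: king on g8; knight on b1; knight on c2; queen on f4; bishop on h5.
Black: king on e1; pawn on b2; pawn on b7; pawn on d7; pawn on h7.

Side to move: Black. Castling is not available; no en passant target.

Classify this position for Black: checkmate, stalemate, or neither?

checkmate

Black to move; black king on e1.
In check: yes, from the white knight on c2.
King squares — d1: attacked by Bh5; f1: attacked by Qf4; d2: attacked by Nb1; e2: attacked by Bh5; f2: attacked by Qf4.
Legal moves for Black: none.
In check with no legal moves → checkmate.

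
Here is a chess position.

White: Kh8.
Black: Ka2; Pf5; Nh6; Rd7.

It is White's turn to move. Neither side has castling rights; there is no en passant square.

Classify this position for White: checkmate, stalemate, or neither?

White to move; white king on h8.
In check: no.
King squares — g7: attacked by Rd7; h7: attacked by Rd7; g8: attacked by Nh6.
Legal moves for White: none.
Not in check and no legal moves → stalemate.

stalemate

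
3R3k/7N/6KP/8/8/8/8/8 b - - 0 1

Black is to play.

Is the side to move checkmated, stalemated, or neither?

Black to move; black king on h8.
In check: yes, from the white rook on d8.
King squares — g7: attacked by Kg6; h7: attacked by Kg6; g8: attacked by Rd8.
Legal moves for Black: none.
In check with no legal moves → checkmate.

checkmate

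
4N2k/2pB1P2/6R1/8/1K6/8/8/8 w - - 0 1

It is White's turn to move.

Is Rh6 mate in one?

After Rh6: black king on h8; in check: yes, from the white rook on h6.
King squares — g7: attacked by Ne8; h7: attacked by Rh6; g8: attacked by Pf7.
Black has no legal moves → checkmate.

yes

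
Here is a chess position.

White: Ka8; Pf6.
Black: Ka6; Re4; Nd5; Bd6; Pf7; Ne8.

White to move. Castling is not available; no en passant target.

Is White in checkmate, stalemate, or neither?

stalemate

White to move; white king on a8.
In check: no.
King squares — a7: attacked by Ka6; b7: attacked by Ka6; b8: attacked by Bd6.
Legal moves for White: none.
Not in check and no legal moves → stalemate.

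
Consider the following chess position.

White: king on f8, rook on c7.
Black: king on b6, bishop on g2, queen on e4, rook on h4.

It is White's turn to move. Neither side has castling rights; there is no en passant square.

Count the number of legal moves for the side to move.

White to move; king on f8.
In check: no.
Legal moves: Kg8, Kg7, Kf7, Rc8, Rh7, Rg7, Rf7, Re7, Rd7, Rb7+, Ra7, Rc6+, Rc5, Rc4, Rc3, Rc2, Rc1.
Count: 17.

17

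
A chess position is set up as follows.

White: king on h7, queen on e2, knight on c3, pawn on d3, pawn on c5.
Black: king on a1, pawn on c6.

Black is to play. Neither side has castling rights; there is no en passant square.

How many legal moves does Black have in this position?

0

Black to move; king on a1.
In check: no.
Legal moves: none.
Count: 0.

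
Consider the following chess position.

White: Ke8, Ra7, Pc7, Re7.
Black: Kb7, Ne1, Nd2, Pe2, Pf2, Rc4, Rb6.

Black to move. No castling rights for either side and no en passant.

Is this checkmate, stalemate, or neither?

neither

Black to move; black king on b7.
In check: yes, from the white rook on a7.
Legal moves for Black: Kc8, Kxa7, Kc6.
Black is in check but has 3 legal moves → neither.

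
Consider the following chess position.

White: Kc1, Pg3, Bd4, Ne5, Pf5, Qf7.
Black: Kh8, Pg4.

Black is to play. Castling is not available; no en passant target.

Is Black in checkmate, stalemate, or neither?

stalemate

Black to move; black king on h8.
In check: no.
King squares — g7: attacked by Qf7; h7: attacked by Qf7; g8: attacked by Qf7.
Legal moves for Black: none.
Not in check and no legal moves → stalemate.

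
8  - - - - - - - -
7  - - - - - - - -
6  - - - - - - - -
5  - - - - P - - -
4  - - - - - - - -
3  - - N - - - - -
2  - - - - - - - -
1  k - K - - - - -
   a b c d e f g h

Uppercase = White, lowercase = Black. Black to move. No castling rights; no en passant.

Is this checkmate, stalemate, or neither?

Black to move; black king on a1.
In check: no.
King squares — b1: attacked by Kc1; a2: attacked by Nc3; b2: attacked by Kc1.
Legal moves for Black: none.
Not in check and no legal moves → stalemate.

stalemate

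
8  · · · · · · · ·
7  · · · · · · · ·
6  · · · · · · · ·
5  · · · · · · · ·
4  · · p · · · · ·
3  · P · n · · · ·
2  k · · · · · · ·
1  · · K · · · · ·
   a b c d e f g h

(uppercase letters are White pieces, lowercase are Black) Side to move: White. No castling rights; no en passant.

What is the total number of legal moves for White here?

White to move; king on c1.
In check: yes, from the black knight on d3.
Legal moves: Kd2, Kc2, Kd1.
Count: 3.

3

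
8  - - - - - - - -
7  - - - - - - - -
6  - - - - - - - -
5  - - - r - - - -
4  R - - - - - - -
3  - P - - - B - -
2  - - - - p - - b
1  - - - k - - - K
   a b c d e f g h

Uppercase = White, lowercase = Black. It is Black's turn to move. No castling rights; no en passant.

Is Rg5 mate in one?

After Rg5: white king on h1; in check: no.
White is not in check, so this cannot be checkmate.

no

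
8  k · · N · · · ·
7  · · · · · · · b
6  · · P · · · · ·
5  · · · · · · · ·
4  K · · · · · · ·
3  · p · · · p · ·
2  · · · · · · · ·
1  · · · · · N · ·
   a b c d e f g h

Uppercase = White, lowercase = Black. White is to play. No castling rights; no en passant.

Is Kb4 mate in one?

no

After Kb4: black king on a8; in check: no.
Black is not in check, so this cannot be checkmate.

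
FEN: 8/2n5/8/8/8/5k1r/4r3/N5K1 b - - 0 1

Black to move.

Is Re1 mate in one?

yes

After Re1: white king on g1; in check: yes, from the black rook on e1.
King squares — f1: attacked by Re1; h1: attacked by Re1; f2: attacked by Kf3; g2: attacked by Kf3; h2: attacked by Rh3.
White has no legal moves → checkmate.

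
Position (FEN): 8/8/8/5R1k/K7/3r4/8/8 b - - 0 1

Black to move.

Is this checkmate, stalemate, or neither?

Black to move; black king on h5.
In check: yes, from the white rook on f5.
Legal moves for Black: Kh6, Kg6, Kh4, Kg4.
Black is in check but has 4 legal moves → neither.

neither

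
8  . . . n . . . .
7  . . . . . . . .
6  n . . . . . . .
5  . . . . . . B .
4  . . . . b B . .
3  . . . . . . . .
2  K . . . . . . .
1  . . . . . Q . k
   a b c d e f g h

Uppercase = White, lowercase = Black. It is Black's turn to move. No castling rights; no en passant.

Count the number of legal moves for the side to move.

Black to move; king on h1.
In check: yes, from the white queen on f1.
Legal moves: none.
Count: 0.

0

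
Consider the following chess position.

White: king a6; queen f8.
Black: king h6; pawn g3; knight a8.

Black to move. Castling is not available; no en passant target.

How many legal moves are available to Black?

Black to move; king on h6.
In check: yes, from the white queen on f8.
Legal moves: Kh7, Kg6, Kh5, Kg5.
Count: 4.

4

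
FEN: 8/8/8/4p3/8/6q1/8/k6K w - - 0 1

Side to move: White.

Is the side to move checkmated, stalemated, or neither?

White to move; white king on h1.
In check: no.
King squares — g1: attacked by Qg3; g2: attacked by Qg3; h2: attacked by Qg3.
Legal moves for White: none.
Not in check and no legal moves → stalemate.

stalemate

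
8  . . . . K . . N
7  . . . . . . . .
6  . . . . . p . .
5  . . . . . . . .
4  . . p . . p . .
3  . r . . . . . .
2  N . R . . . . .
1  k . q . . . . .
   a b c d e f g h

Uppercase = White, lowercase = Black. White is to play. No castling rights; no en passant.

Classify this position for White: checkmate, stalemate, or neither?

neither

White to move; white king on e8.
In check: no.
Legal moves for White include: Nf7, Ng6, Kf8, Kd8, Kf7, Ke7, Kd7, Rxc4, Rc3, Rh2, Rg2, Rf2, Re2, Rd2, Rb2, Rxc1+, Nb4, Nc3, ... (list truncated; more exist).
White has legal moves and is not in check → neither.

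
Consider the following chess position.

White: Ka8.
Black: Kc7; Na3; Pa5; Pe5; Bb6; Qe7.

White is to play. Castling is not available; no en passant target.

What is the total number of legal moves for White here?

0

White to move; king on a8.
In check: no.
Legal moves: none.
Count: 0.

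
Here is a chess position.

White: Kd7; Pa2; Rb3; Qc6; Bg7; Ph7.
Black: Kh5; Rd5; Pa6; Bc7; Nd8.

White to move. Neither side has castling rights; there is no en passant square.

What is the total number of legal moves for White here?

White to move; king on d7.
In check: yes, from the black rook on d5.
Legal moves: Ke8, Kc8, Ke7, Kxc7, Qd6, Qxd5+.
Count: 6.

6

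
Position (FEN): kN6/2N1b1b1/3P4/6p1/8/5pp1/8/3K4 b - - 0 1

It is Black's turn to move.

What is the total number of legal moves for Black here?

3

Black to move; king on a8.
In check: yes, from the white knight on c7.
Legal moves: Kxb8, Kb7, Ka7.
Count: 3.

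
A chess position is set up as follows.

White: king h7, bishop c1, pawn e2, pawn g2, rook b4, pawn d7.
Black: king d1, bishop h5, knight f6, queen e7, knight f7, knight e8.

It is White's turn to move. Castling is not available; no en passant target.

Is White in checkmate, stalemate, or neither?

checkmate

White to move; white king on h7.
In check: yes, from the black knight on f6.
King squares — g6: attacked by Bh5; h6: attacked by Nf7; g7: attacked by Ne8; g8: attacked by Nf6; h8: attacked by Nf7.
Legal moves for White: none.
In check with no legal moves → checkmate.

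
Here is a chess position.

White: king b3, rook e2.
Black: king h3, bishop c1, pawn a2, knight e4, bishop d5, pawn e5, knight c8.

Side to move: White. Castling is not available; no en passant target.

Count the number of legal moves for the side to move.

3

White to move; king on b3.
In check: yes, from the black bishop on d5.
Legal moves: Kb4, Ka4, Kc2.
Count: 3.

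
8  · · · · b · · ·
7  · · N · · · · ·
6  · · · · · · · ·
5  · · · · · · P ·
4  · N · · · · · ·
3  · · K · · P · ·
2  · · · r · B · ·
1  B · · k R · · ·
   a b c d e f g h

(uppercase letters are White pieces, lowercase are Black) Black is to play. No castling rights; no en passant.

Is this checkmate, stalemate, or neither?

checkmate

Black to move; black king on d1.
In check: yes, from the white rook on e1.
King squares — c1: attacked by Re1; e1: attacked by Bf2; c2: attacked by Kc3; d2: own rook; e2: attacked by Re1.
Legal moves for Black: none.
In check with no legal moves → checkmate.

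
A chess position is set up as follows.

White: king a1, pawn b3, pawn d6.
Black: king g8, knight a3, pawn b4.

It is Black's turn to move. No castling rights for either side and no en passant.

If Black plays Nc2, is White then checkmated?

After Nc2: white king on a1; in check: yes, from the black knight on c2.
White has 3 legal replies: Kb2, Ka2, Kb1.
In check but a legal move exists → not checkmate.

no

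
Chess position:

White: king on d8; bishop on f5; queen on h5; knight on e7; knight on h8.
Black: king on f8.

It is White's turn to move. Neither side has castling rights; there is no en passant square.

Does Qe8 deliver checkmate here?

no

After Qe8: black king on f8; in check: yes, from the white queen on e8.
Black has 1 legal reply: Kg7.
In check but a legal move exists → not checkmate.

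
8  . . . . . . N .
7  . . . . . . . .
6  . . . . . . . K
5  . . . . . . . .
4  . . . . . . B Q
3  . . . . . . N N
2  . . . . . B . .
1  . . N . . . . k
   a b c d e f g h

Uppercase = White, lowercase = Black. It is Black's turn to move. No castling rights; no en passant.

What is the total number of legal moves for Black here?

2

Black to move; king on h1.
In check: yes, from the white knight on g3.
Legal moves: Kh2, Kg2.
Count: 2.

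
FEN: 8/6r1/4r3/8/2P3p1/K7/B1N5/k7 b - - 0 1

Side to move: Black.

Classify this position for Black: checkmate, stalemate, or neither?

Black to move; black king on a1.
In check: yes, from the white knight on c2.
King squares — b1: attacked by Ba2; a2: attacked by Ka3; b2: attacked by Ka3.
Legal moves for Black: none.
In check with no legal moves → checkmate.

checkmate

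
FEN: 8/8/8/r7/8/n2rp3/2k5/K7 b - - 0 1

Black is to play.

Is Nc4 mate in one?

After Nc4: white king on a1; in check: yes, from the black rook on a5.
King squares — b1: attacked by Kc2; a2: attacked by Ra5; b2: attacked by Kc2.
White has no legal moves → checkmate.

yes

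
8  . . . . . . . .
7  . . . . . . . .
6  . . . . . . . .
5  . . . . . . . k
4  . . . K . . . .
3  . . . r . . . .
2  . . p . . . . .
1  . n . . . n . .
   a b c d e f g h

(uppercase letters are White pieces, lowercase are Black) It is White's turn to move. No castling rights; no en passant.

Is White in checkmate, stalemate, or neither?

neither

White to move; white king on d4.
In check: yes, from the black rook on d3.
King squares — c3: attacked by Nb1; d3: available; e3: attacked by Nf1; c4: available; e4: available; c5: available; d5: attacked by Rd3; e5: available.
Legal moves for White: Ke5, Kc5, Ke4, Kc4, Kxd3.
White is in check but has 5 legal moves → neither.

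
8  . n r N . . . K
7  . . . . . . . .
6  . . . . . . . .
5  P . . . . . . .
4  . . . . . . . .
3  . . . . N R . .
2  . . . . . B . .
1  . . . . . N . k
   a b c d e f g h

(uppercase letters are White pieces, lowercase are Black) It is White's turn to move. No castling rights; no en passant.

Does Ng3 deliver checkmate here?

no

After Ng3: black king on h1; in check: yes, from the white knight on g3.
Black has 1 legal reply: Kh2.
In check but a legal move exists → not checkmate.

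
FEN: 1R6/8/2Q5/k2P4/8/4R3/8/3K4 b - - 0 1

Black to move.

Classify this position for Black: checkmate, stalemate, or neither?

Black to move; black king on a5.
In check: no.
King squares — a4: attacked by Qc6; b4: attacked by Rb8; b5: attacked by Qc6; a6: attacked by Qc6; b6: attacked by Qc6.
Legal moves for Black: none.
Not in check and no legal moves → stalemate.

stalemate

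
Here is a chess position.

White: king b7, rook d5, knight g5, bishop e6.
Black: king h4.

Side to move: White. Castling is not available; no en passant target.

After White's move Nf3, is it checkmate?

After Nf3: black king on h4; in check: yes, from the white knight on f3.
Black has 1 legal reply: Kg3.
In check but a legal move exists → not checkmate.

no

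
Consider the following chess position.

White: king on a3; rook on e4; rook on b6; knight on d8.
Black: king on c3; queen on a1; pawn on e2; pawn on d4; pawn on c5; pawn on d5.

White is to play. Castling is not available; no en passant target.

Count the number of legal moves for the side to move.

0

White to move; king on a3.
In check: yes, from the black queen on a1.
Legal moves: none.
Count: 0.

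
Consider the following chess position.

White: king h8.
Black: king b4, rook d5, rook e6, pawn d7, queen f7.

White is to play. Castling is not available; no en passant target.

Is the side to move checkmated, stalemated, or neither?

White to move; white king on h8.
In check: no.
King squares — g7: attacked by Qf7; h7: attacked by Qf7; g8: attacked by Qf7.
Legal moves for White: none.
Not in check and no legal moves → stalemate.

stalemate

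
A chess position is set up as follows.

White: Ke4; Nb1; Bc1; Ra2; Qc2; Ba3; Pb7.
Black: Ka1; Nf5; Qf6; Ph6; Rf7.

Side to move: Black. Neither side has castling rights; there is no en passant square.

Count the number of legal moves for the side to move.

Black to move; king on a1.
In check: yes, from the white rook on a2.
Legal moves: none.
Count: 0.

0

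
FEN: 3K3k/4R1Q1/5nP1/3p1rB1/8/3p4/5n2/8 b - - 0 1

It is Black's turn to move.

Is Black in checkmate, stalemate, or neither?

checkmate

Black to move; black king on h8.
In check: yes, from the white queen on g7.
King squares — g7: attacked by Re7; h7: attacked by Pg6; g8: attacked by Qg7.
Legal moves for Black: none.
In check with no legal moves → checkmate.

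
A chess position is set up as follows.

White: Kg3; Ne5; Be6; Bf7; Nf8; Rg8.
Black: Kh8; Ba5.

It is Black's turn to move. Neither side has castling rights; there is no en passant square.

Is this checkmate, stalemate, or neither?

checkmate

Black to move; black king on h8.
In check: yes, from the white rook on g8.
King squares — g7: attacked by Rg8; h7: attacked by Nf8; g8: attacked by Bf7.
Legal moves for Black: none.
In check with no legal moves → checkmate.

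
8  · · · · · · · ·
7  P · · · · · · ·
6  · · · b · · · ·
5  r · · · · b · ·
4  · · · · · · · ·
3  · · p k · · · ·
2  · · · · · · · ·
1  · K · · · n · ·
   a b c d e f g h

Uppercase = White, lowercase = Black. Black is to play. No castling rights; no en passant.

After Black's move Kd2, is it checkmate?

yes

After Kd2: white king on b1; in check: yes, from the black bishop on f5.
King squares — a1: attacked by Ra5; c1: attacked by Kd2; a2: attacked by Ra5; b2: attacked by Pc3; c2: attacked by Kd2.
White has no legal moves → checkmate.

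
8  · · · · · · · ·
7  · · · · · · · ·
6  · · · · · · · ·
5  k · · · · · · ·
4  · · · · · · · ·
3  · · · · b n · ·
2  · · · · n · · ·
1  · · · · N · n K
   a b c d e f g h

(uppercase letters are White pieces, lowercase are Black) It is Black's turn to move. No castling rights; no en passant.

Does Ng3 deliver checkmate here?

After Ng3: white king on h1; in check: yes, from the black knight on g3.
White has 1 legal reply: Kg2.
In check but a legal move exists → not checkmate.

no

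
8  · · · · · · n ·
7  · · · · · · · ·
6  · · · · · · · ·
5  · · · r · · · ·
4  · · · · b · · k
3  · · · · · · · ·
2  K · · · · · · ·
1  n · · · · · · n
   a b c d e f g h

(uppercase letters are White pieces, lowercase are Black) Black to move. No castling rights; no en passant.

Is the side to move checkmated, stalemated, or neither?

Black to move; black king on h4.
In check: no.
Legal moves for Black include: Ne7, Nh6, Nf6, Rd8, Rd7, Rd6, Rh5, Rg5, Rf5, Re5, Rc5, Rb5, Ra5+, Rd4, Rd3, Rd2+, Rd1, Kh5, ... (list truncated; more exist).
Black has legal moves and is not in check → neither.

neither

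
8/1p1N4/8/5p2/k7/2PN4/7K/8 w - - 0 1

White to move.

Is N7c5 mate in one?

After N7c5: black king on a4; in check: yes, from the white knight on c5.
Black has 3 legal replies: Kb5, Ka5, Ka3.
In check but a legal move exists → not checkmate.

no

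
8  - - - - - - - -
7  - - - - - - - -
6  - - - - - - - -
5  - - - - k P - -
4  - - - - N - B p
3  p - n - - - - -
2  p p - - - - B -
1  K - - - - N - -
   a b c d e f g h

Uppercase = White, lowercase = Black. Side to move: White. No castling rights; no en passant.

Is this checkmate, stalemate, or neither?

checkmate

White to move; white king on a1.
In check: yes, from the black pawn on b2.
King squares — b1: attacked by Pa2; a2: attacked by Nc3; b2: attacked by Pa3.
Legal moves for White: none.
In check with no legal moves → checkmate.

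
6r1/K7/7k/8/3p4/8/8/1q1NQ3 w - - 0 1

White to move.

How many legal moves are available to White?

22

White to move; king on a7.
In check: no.
Legal moves: Ka6, Qe8, Qe7, Qe6+, Qe5, Qa5, Qh4+, Qe4, Qb4, Qg3, Qe3+, Qc3, Qf2, Qe2, Qd2+, Qh1+, Qg1, Qf1, Ne3, Nc3, Nf2, Nb2.
Count: 22.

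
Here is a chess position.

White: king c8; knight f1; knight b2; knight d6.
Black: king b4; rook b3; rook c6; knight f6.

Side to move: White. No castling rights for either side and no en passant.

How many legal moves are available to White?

White to move; king on c8.
In check: yes, from the black rook on c6.
Legal moves: Kd8, Kb8, Kb7.
Count: 3.

3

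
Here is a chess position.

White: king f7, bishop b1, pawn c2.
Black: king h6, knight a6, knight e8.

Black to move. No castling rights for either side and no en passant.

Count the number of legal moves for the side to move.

Black to move; king on h6.
In check: no.
Legal moves: Ng7, Nec7, Nf6, Nd6+, Kh7, Kh5, Kg5, Nb8, Nac7, Nc5, Nb4.
Count: 11.

11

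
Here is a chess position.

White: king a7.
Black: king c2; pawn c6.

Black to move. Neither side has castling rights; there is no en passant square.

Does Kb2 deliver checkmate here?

no

After Kb2: white king on a7; in check: no.
White is not in check, so this cannot be checkmate.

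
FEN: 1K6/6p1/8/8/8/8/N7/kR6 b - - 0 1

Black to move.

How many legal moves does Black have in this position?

2

Black to move; king on a1.
In check: yes, from the white rook on b1.
Legal moves: Kxa2, Kxb1.
Count: 2.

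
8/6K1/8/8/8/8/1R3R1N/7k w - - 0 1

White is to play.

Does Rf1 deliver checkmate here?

yes

After Rf1: black king on h1; in check: yes, from the white rook on f1.
King squares — g1: attacked by Rf1; g2: attacked by Rb2; h2: attacked by Rb2.
Black has no legal moves → checkmate.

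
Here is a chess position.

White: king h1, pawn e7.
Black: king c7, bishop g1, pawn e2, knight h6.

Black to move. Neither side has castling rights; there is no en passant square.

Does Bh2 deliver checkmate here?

After Bh2: white king on h1; in check: no.
White is not in check, so this cannot be checkmate.

no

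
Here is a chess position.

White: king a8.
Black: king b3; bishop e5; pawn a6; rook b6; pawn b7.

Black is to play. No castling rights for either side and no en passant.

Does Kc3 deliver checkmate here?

no

After Kc3: white king on a8; in check: no.
White is not in check, so this cannot be checkmate.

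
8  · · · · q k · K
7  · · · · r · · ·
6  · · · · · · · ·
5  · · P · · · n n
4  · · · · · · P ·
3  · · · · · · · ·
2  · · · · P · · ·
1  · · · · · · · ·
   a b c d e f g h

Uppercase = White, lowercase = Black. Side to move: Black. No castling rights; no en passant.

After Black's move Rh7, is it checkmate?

yes

After Rh7: white king on h8; in check: yes, from the black rook on h7.
King squares — g7: attacked by Nh5; h7: attacked by Ng5; g8: attacked by Kf8.
White has no legal moves → checkmate.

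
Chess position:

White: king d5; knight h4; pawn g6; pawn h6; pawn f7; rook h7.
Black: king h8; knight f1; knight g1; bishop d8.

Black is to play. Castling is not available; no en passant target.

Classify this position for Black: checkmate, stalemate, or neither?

Black to move; black king on h8.
In check: yes, from the white rook on h7.
King squares — g7: attacked by Ph6; h7: attacked by Pg6; g8: attacked by Pf7.
Legal moves for Black: none.
In check with no legal moves → checkmate.

checkmate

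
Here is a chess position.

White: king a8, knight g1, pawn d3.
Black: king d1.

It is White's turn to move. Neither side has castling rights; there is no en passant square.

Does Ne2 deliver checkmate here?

After Ne2: black king on d1; in check: no.
Black is not in check, so this cannot be checkmate.

no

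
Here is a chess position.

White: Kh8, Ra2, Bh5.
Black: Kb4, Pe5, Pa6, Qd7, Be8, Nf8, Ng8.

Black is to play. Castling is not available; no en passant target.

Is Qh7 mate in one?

After Qh7: white king on h8; in check: yes, from the black queen on h7.
King squares — g7: attacked by Qh7; h7: attacked by Nf8; g8: attacked by Qh7.
White has no legal moves → checkmate.

yes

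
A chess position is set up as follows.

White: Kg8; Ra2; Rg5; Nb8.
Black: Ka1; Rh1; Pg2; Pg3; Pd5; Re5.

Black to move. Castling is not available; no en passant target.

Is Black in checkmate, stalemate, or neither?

neither

Black to move; black king on a1.
In check: yes, from the white rook on a2.
Legal moves for Black: Kxa2, Kb1.
Black is in check but has 2 legal moves → neither.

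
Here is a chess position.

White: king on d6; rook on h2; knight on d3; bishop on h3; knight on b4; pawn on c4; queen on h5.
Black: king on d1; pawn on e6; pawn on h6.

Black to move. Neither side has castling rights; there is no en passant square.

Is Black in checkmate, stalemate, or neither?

Black to move; black king on d1.
In check: yes, from the white queen on h5.
King squares — c1: attacked by Nd3; e1: attacked by Nd3; c2: attacked by Rh2; d2: attacked by Rh2; e2: attacked by Rh2.
Legal moves for Black: none.
In check with no legal moves → checkmate.

checkmate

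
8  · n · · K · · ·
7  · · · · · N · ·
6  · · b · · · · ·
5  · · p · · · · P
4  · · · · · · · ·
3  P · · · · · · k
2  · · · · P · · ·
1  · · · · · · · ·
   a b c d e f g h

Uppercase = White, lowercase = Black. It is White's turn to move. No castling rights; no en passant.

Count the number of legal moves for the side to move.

3

White to move; king on e8.
In check: yes, from the black bishop on c6.
Legal moves: Kf8, Kd8, Ke7.
Count: 3.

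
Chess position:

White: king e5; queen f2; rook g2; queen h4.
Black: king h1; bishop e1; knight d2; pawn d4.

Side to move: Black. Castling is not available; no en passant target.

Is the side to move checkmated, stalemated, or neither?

checkmate

Black to move; black king on h1.
In check: yes, from the white queen on h4.
King squares — g1: attacked by Qf2; g2: attacked by Qf2; h2: attacked by Rg2.
Legal moves for Black: none.
In check with no legal moves → checkmate.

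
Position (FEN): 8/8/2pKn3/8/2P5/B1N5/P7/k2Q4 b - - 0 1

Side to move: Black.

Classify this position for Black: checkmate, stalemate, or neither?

Black to move; black king on a1.
In check: yes, from the white queen on d1.
King squares — b1: attacked by Qd1; a2: attacked by Nc3; b2: attacked by Ba3.
Legal moves for Black: none.
In check with no legal moves → checkmate.

checkmate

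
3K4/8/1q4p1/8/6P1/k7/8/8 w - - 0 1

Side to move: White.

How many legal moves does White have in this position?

White to move; king on d8.
In check: yes, from the black queen on b6.
Legal moves: Ke8, Kc8, Ke7, Kd7.
Count: 4.

4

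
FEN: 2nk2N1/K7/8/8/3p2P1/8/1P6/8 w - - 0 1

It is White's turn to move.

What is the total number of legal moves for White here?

4

White to move; king on a7.
In check: yes, from the black knight on c8.
Legal moves: Kb8, Ka8, Kb7, Ka6.
Count: 4.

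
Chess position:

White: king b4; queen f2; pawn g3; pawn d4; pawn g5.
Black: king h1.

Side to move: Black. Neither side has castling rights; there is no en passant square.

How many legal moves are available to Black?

Black to move; king on h1.
In check: no.
Legal moves: none.
Count: 0.

0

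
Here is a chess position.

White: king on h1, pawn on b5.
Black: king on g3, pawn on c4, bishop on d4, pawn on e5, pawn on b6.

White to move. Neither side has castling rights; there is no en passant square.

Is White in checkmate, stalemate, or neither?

White to move; white king on h1.
In check: no.
King squares — g1: attacked by Bd4; g2: attacked by Kg3; h2: attacked by Kg3.
Legal moves for White: none.
Not in check and no legal moves → stalemate.

stalemate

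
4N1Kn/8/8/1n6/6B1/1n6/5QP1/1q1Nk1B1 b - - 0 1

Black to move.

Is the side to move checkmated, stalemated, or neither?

Black to move; black king on e1.
In check: yes, from the white queen on f2.
King squares — d1: attacked by Bg4; f1: attacked by Qf2; d2: attacked by Qf2; e2: attacked by Qf2; f2: attacked by Nd1.
Legal moves for Black: none.
In check with no legal moves → checkmate.

checkmate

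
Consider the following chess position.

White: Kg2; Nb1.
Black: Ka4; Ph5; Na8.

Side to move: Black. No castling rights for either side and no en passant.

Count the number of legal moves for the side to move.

Black to move; king on a4.
In check: no.
Legal moves: Nc7, Nb6, Kb5, Ka5, Kb4, Kb3, h4.
Count: 7.

7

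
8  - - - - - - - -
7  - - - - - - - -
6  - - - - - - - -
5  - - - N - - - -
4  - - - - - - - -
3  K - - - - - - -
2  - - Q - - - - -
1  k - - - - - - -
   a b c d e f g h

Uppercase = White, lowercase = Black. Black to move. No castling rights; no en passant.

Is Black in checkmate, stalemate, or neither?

Black to move; black king on a1.
In check: no.
King squares — b1: attacked by Qc2; a2: attacked by Qc2; b2: attacked by Qc2.
Legal moves for Black: none.
Not in check and no legal moves → stalemate.

stalemate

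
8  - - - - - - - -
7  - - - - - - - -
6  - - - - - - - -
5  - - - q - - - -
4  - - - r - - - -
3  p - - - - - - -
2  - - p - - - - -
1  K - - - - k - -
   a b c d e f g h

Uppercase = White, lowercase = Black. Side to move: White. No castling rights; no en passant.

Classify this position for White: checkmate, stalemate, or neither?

stalemate

White to move; white king on a1.
In check: no.
King squares — b1: attacked by Pc2; a2: attacked by Qd5; b2: attacked by Pa3.
Legal moves for White: none.
Not in check and no legal moves → stalemate.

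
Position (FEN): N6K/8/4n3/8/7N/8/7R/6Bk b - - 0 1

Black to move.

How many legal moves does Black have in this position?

Black to move; king on h1.
In check: yes, from the white rook on h2.
Legal moves: Kxg1.
Count: 1.

1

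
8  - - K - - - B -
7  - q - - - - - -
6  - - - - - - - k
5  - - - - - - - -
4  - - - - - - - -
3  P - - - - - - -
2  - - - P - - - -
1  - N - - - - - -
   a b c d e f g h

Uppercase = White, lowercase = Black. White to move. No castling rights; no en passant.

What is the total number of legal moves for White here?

White to move; king on c8.
In check: yes, from the black queen on b7.
Legal moves: Kd8, Kxb7.
Count: 2.

2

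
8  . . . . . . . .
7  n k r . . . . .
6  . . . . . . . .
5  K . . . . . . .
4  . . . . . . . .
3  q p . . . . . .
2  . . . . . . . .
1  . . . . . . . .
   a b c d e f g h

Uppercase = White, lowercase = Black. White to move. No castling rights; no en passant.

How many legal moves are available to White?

0

White to move; king on a5.
In check: yes, from the black queen on a3.
Legal moves: none.
Count: 0.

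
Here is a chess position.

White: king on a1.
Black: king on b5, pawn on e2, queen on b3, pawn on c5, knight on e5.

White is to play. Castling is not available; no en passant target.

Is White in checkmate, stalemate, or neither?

White to move; white king on a1.
In check: no.
King squares — b1: attacked by Qb3; a2: attacked by Qb3; b2: attacked by Qb3.
Legal moves for White: none.
Not in check and no legal moves → stalemate.

stalemate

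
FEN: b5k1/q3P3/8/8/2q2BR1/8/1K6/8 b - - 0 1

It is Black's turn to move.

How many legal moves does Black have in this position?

Black to move; king on g8.
In check: yes, from the white rook on g4.
Legal moves: Kh8, Kh7, Kf7.
Count: 3.

3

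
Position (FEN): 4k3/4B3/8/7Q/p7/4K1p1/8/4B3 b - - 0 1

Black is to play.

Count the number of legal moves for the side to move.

2

Black to move; king on e8.
In check: yes, from the white queen on h5.
Legal moves: Kxe7, Kd7.
Count: 2.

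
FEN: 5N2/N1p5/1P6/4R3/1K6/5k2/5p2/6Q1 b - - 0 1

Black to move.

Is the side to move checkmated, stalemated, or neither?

Black to move; black king on f3.
In check: no.
Legal moves for Black: Kf4, cxb6, fxg1=Q, fxg1=R, fxg1=B, fxg1=N, c6, f1=Q, f1=R, f1=B, f1=N, c5+.
Black has 12 legal moves and is not in check → neither.

neither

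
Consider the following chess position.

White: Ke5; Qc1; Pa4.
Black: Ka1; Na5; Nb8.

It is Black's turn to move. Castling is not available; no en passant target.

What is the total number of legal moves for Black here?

Black to move; king on a1.
In check: yes, from the white queen on c1.
Legal moves: Ka2.
Count: 1.

1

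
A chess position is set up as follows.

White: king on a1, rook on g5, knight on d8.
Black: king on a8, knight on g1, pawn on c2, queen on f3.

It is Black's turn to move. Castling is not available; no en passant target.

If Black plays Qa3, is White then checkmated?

After Qa3: white king on a1; in check: yes, from the black queen on a3.
King squares — b1: attacked by Pc2; a2: attacked by Qa3; b2: attacked by Qa3.
White has no legal moves → checkmate.

yes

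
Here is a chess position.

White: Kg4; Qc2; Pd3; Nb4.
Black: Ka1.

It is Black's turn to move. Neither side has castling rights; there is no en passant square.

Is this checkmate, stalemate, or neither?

Black to move; black king on a1.
In check: no.
King squares — b1: attacked by Qc2; a2: attacked by Qc2; b2: attacked by Qc2.
Legal moves for Black: none.
Not in check and no legal moves → stalemate.

stalemate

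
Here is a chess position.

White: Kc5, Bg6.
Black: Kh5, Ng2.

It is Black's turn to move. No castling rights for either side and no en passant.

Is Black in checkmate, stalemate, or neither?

Black to move; black king on h5.
In check: yes, from the white bishop on g6.
King squares — g4: available; h4: available; g5: available; g6: available; h6: available.
Legal moves for Black: Kh6, Kxg6, Kg5, Kh4, Kg4.
Black is in check but has 5 legal moves → neither.

neither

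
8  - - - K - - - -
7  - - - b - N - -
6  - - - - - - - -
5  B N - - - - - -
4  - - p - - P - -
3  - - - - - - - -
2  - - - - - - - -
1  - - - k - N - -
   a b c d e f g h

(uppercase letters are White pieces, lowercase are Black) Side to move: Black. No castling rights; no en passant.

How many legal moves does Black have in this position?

12

Black to move; king on d1.
In check: no.
Legal moves: Be8, Bc8, Be6, Bc6, Bf5, Bxb5, Bg4, Bh3, Ke2, Kc2, Kc1, c3.
Count: 12.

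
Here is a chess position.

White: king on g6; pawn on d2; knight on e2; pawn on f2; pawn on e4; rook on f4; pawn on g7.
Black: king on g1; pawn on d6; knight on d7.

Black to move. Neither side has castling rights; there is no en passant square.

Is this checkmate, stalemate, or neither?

neither

Black to move; black king on g1.
In check: yes, from the white knight on e2.
King squares — f1: available; h1: available; f2: attacked by Rf4; g2: available; h2: available.
Legal moves for Black: Kh2, Kg2, Kh1, Kf1.
Black is in check but has 4 legal moves → neither.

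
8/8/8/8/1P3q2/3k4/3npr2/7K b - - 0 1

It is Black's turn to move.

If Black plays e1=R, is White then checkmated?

After e1=R: white king on h1; in check: yes, from the black rook on e1.
King squares — g1: attacked by Re1; g2: attacked by Rf2; h2: attacked by Rf2.
White has no legal moves → checkmate.

yes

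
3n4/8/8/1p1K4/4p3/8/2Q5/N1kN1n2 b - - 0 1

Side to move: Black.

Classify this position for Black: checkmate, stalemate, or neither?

Black to move; black king on c1.
In check: yes, from the white queen on c2.
King squares — b1: attacked by Qc2; d1: attacked by Qc2; b2: attacked by Nd1; c2: attacked by Na1; d2: attacked by Qc2.
Legal moves for Black: none.
In check with no legal moves → checkmate.

checkmate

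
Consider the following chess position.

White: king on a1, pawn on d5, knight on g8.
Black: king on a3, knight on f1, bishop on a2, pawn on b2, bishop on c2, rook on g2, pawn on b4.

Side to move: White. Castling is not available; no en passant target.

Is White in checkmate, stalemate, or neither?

checkmate

White to move; white king on a1.
In check: yes, from the black pawn on b2.
King squares — b1: attacked by Ba2; a2: attacked by Ka3; b2: attacked by Ka3.
Legal moves for White: none.
In check with no legal moves → checkmate.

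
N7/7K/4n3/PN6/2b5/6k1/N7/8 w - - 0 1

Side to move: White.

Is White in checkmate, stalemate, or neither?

neither

White to move; white king on h7.
In check: no.
Legal moves for White: Nac7, Nb6, Kh8, Kg8, Kh6, Kg6, Nbc7, Na7, Nd6, Nd4, Nbc3, Na3, Nb4, Nac3, Nc1, a6.
White has 16 legal moves and is not in check → neither.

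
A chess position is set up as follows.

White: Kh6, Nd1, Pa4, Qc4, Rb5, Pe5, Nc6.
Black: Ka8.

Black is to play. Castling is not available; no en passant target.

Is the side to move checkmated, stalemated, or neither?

Black to move; black king on a8.
In check: no.
King squares — a7: attacked by Nc6; b7: attacked by Rb5; b8: attacked by Rb5.
Legal moves for Black: none.
Not in check and no legal moves → stalemate.

stalemate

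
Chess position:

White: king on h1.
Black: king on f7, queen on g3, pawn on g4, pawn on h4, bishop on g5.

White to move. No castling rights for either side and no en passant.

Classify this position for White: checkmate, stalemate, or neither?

White to move; white king on h1.
In check: no.
King squares — g1: attacked by Qg3; g2: attacked by Qg3; h2: attacked by Qg3.
Legal moves for White: none.
Not in check and no legal moves → stalemate.

stalemate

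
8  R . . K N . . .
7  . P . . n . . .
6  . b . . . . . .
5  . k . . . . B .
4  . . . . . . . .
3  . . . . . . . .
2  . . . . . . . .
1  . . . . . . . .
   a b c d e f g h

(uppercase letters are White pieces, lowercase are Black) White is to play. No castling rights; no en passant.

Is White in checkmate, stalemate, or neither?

White to move; white king on d8.
In check: yes, from the black bishop on b6.
Legal moves for White: Kxe7, Kd7, Nc7+.
White is in check but has 3 legal moves → neither.

neither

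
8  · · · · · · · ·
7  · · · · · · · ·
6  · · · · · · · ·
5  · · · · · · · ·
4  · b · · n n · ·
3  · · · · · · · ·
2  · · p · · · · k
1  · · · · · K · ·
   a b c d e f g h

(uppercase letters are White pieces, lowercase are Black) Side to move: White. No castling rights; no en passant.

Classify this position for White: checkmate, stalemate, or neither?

stalemate

White to move; white king on f1.
In check: no.
King squares — e1: attacked by Bb4; g1: attacked by Kh2; e2: attacked by Nf4; f2: attacked by Ne4; g2: attacked by Kh2.
Legal moves for White: none.
Not in check and no legal moves → stalemate.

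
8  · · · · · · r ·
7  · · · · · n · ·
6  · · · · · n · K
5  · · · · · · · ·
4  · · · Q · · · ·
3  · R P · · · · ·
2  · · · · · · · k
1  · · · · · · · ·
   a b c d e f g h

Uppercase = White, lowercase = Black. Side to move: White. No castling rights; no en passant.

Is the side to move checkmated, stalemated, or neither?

White to move; white king on h6.
In check: yes, from the black knight on f7.
King squares — g5: attacked by Nf7; h5: attacked by Nf6; g6: attacked by Rg8; g7: attacked by Rg8; h7: attacked by Nf6.
Legal moves for White: none.
In check with no legal moves → checkmate.

checkmate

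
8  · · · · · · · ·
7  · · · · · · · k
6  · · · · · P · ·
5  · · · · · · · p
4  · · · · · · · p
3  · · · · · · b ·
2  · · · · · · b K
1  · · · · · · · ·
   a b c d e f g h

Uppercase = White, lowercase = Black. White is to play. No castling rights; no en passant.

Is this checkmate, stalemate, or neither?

neither

White to move; white king on h2.
In check: yes, from the black bishop on g3.
Legal moves for White: Kxg2, Kg1.
White is in check but has 2 legal moves → neither.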